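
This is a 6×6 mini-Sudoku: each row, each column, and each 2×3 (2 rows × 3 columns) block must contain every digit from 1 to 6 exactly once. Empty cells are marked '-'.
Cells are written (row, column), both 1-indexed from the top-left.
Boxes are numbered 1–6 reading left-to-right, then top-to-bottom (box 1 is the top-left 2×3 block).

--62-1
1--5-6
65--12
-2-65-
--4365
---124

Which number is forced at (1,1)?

Cell (1,1) itself could take any of {3, 4, 5} by direct elimination.
Consider where 5 can go in row 1.
(1,2) is out (column 2 already has a 5).
(1,5) is out (column 5 already has a 5).
So the only cell in row 1 that can hold 5 is (1,1).
Therefore (1,1) = 5.

5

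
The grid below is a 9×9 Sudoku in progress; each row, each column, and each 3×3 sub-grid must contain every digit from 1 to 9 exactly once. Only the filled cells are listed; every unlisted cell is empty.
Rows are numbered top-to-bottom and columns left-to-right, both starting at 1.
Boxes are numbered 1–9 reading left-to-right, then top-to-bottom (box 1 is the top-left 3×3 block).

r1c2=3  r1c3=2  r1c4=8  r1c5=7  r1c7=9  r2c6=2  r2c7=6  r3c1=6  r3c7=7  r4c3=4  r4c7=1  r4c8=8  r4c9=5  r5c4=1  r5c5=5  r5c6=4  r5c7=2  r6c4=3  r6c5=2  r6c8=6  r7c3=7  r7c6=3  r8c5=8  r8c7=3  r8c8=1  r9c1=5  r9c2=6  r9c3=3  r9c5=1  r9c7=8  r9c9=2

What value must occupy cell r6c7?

4

Row 6 already contains {2, 3, 6}.
Column 7 already contains {1, 2, 3, 6, 7, 8, 9}.
Its 3×3 block (box 6) already contains {1, 2, 5, 6, 8}.
The only value from 1–9 not eliminated is 4, so r6c7 = 4.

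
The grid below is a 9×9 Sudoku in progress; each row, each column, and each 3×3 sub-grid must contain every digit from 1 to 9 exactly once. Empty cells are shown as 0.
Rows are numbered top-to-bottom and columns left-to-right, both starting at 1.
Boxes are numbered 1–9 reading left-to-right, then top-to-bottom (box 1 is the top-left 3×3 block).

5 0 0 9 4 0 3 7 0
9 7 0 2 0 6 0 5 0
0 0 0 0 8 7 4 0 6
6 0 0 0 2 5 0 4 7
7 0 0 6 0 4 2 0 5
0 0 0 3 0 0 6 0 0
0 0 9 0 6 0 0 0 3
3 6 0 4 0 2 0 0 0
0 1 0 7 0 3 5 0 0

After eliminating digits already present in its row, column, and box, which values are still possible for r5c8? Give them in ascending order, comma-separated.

1,3,8,9

Row 5 already contains {2, 4, 5, 6, 7}.
Column 8 already contains {4, 5, 7}.
Its 3×3 block (box 6) already contains {2, 4, 5, 6, 7}.
Removing those from 1–9 leaves {1, 3, 8, 9} as the candidates for r5c8.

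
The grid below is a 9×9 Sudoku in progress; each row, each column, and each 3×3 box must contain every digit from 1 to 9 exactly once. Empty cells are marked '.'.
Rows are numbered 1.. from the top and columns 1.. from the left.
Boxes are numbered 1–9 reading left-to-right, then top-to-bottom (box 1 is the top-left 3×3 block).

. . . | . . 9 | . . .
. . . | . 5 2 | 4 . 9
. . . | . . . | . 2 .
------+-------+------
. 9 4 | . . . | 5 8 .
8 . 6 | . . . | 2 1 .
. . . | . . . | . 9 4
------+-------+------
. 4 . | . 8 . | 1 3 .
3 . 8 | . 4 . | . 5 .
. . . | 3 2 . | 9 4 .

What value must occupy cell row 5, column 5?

9

Cell row 5, column 5 itself could take any of {3, 7, 9} by direct elimination.
Consider where 9 can go in column 5.
row 1, column 5 is out (row 1 already has a 9).
row 3, column 5 is out (box 2 already has a 9).
row 4, column 5 is out (row 4 already has a 9).
row 6, column 5 is out (row 6 already has a 9).
So the only cell in column 5 that can hold 9 is row 5, column 5.
Therefore row 5, column 5 = 9.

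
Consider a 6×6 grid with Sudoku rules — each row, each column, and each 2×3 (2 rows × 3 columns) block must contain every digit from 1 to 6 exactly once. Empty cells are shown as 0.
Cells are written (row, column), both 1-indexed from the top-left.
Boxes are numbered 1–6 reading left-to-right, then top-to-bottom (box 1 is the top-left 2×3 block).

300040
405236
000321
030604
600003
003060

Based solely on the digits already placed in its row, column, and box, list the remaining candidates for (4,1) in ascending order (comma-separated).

Row 4 already contains {3, 4, 6}.
Column 1 already contains {3, 4, 6}.
Its 2×3 block (box 3) already contains {3}.
Removing those from 1–6 leaves {1, 2, 5} as the candidates for (4,1).

1,2,5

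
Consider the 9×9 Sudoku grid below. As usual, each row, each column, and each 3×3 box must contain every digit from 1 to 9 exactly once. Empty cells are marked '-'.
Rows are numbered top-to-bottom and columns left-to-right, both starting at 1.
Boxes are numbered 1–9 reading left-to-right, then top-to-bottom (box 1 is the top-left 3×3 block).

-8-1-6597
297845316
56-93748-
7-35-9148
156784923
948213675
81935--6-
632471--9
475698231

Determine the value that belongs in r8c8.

Row 8 already contains {1, 2, 3, 4, 6, 7, 9}.
Column 8 already contains {1, 2, 3, 4, 6, 7, 8, 9}.
Its 3×3 block (box 9) already contains {1, 2, 3, 6, 9}.
The only value from 1–9 not eliminated is 5, so r8c8 = 5.

5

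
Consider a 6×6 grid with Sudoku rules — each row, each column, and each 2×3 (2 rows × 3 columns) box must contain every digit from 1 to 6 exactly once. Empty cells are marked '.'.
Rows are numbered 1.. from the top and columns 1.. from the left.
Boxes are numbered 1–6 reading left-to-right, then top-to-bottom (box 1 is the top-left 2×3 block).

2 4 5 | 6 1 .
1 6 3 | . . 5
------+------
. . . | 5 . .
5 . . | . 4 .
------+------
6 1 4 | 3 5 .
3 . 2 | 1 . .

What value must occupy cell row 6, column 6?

Cell row 6, column 6 itself could take any of {4, 6} by direct elimination.
Consider where 4 can go in box 6.
row 5, column 6 is out (row 5 already has a 4).
row 6, column 5 is out (column 5 already has a 4).
So the only cell in box 6 that can hold 4 is row 6, column 6.
Therefore row 6, column 6 = 4.

4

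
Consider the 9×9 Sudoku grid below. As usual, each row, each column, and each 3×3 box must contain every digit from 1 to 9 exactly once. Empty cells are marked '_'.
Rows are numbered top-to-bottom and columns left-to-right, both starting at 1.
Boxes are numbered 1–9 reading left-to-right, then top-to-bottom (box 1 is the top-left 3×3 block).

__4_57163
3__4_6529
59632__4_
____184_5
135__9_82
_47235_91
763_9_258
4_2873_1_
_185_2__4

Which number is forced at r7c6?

Cell r7c6 itself could take any of {1, 4} by direct elimination.
Consider where 4 can go in column 6.
r3c6 is out (row 3 already has a 4).
So the only cell in column 6 that can hold 4 is r7c6.
Therefore r7c6 = 4.

4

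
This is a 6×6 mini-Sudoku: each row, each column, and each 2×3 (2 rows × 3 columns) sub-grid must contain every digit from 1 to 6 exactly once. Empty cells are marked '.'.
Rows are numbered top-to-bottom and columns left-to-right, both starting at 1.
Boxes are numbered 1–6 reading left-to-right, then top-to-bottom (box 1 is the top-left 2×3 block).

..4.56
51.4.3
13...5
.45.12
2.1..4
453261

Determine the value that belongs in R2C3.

Cell R2C3 itself could take any of {2, 6} by direct elimination.
Consider where 6 can go in row 2.
R2C5 is out (column 5 already has a 6).
So the only cell in row 2 that can hold 6 is R2C3.
Therefore R2C3 = 6.

6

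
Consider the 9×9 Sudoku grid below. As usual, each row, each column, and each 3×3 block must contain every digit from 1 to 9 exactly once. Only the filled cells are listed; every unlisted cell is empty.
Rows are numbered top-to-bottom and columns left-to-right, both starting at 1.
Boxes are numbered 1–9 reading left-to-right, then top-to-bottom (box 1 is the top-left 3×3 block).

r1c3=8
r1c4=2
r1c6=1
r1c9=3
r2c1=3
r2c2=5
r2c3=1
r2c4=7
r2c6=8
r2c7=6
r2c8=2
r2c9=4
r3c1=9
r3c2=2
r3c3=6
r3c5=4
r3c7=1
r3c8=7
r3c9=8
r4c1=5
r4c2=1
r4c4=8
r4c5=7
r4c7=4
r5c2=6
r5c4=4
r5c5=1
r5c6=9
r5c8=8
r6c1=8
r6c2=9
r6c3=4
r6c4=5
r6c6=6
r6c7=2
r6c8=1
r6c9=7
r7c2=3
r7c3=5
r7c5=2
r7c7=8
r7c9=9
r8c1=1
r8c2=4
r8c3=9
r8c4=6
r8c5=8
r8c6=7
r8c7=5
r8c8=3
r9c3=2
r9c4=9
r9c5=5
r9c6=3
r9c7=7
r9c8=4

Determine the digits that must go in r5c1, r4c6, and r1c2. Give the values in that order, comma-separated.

2,2,7

For r5c1:
  Consider where 2 can go in column 1.
  r1c1 is out (row 1 already has a 2).
  r7c1 is out (row 7 already has a 2).
  r9c1 is out (row 9 already has a 2).
  So the only cell in column 1 that can hold 2 is r5c1.
  So r5c1 = 2.
For r4c6:
  Row 4 already contains {1, 4, 5, 7, 8}.
  Column 6 already contains {1, 3, 6, 7, 8, 9}.
  Its 3×3 block (box 5) already contains {1, 4, 5, 6, 7, 8, 9}.
  The only value from 1–9 not eliminated is 2, so r4c6 = 2.
For r1c2:
  Row 1 already contains {1, 2, 3, 8}.
  Column 2 already contains {1, 2, 3, 4, 5, 6, 9}.
  Its 3×3 block (box 1) already contains {1, 2, 3, 5, 6, 8, 9}.
  The only value from 1–9 not eliminated is 7, so r1c2 = 7.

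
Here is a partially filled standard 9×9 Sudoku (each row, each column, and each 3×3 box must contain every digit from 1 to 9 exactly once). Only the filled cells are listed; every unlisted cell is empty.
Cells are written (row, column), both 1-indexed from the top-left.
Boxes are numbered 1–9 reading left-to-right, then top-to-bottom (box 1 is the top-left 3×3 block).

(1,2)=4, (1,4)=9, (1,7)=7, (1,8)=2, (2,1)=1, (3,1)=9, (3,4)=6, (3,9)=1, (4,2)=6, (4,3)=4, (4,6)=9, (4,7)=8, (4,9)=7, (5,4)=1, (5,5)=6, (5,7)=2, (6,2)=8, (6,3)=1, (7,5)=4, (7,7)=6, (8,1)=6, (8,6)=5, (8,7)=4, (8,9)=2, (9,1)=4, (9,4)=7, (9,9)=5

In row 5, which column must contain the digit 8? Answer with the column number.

6

Consider where 8 can go in row 5.
(5,1) is out (box 4 already has a 8).
(5,2) is out (column 2 already has a 8).
(5,3) is out (box 4 already has a 8).
(5,8) is out (box 6 already has a 8).
(5,9) is out (box 6 already has a 8).
So the only cell in row 5 that can hold 8 is (5,6).
That is column 6.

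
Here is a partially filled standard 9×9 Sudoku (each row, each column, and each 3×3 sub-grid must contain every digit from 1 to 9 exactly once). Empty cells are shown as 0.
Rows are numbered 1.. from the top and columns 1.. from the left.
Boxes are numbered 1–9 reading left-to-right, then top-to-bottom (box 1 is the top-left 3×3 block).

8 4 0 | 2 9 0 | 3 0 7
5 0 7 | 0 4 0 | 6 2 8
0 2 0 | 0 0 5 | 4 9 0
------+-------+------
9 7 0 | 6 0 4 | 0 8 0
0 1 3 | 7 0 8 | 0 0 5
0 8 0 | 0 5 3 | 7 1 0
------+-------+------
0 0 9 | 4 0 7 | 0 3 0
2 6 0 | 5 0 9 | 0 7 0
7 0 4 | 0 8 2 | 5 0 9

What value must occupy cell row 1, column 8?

5

Row 1 already contains {2, 3, 4, 7, 8, 9}.
Column 8 already contains {1, 2, 3, 7, 8, 9}.
Its 3×3 block (box 3) already contains {2, 3, 4, 6, 7, 8, 9}.
The only value from 1–9 not eliminated is 5, so row 1, column 8 = 5.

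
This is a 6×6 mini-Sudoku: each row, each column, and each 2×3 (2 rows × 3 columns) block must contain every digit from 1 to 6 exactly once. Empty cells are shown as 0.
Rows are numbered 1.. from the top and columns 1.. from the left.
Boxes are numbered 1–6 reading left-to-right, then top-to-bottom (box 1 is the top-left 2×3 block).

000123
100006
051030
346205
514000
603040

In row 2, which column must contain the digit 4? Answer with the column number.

Consider where 4 can go in row 2.
row 2, column 2 is out (column 2 already has a 4).
row 2, column 3 is out (column 3 already has a 4).
row 2, column 5 is out (column 5 already has a 4).
So the only cell in row 2 that can hold 4 is row 2, column 4.
That is column 4.

4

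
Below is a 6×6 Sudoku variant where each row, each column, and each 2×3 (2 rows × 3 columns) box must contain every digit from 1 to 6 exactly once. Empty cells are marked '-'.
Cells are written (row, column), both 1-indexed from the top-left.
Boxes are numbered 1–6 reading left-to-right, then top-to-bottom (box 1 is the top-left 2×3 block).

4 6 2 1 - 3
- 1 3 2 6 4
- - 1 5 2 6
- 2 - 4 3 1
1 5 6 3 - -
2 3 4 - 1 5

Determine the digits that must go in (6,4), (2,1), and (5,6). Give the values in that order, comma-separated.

6,5,2

For (6,4):
  Row 6 already contains {1, 2, 3, 4, 5}.
  Column 4 already contains {1, 2, 3, 4, 5}.
  Its 2×3 block (box 6) already contains {1, 3, 5}.
  The only value from 1–6 not eliminated is 6, so (6,4) = 6.
For (2,1):
  Row 2 already contains {1, 2, 3, 4, 6}.
  Column 1 already contains {1, 2, 4}.
  Its 2×3 block (box 1) already contains {1, 2, 3, 4, 6}.
  The only value from 1–6 not eliminated is 5, so (2,1) = 5.
For (5,6):
  Row 5 already contains {1, 3, 5, 6}.
  Column 6 already contains {1, 3, 4, 5, 6}.
  Its 2×3 block (box 6) already contains {1, 3, 5}.
  The only value from 1–6 not eliminated is 2, so (5,6) = 2.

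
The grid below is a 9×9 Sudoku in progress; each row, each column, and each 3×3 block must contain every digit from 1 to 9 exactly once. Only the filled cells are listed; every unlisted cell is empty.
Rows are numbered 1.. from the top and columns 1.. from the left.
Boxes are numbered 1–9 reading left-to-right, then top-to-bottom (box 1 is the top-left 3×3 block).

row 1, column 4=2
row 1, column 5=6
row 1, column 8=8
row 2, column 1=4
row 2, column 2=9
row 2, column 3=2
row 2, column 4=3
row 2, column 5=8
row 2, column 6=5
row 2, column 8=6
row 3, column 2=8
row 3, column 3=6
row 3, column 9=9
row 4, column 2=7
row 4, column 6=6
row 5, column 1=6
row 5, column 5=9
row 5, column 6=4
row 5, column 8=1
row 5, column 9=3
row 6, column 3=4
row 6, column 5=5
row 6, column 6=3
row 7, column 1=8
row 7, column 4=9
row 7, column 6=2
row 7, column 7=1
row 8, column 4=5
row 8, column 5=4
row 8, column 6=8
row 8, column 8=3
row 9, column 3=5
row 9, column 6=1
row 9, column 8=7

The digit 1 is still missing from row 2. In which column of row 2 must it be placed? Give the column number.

Consider where 1 can go in row 2.
row 2, column 7 is out (column 7 already has a 1).
So the only cell in row 2 that can hold 1 is row 2, column 9.
That is column 9.

9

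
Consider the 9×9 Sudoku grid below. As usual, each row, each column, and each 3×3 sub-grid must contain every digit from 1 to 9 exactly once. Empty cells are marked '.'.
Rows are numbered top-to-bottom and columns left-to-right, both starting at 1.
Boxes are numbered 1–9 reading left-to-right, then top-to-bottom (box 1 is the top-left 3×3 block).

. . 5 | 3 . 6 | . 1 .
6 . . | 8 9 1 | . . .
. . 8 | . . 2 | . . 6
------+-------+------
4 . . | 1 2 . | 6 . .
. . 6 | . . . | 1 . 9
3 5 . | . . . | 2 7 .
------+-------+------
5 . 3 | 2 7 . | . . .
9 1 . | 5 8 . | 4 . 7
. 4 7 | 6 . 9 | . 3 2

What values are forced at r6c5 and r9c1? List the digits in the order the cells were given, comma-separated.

6,8

For r6c5:
  Consider where 6 can go in column 5.
  r1c5 is out (row 1 already has a 6).
  r3c5 is out (row 3 already has a 6).
  r5c5 is out (row 5 already has a 6).
  r9c5 is out (row 9 already has a 6).
  So the only cell in column 5 that can hold 6 is r6c5.
  So r6c5 = 6.
For r9c1:
  Row 9 already contains {2, 3, 4, 6, 7, 9}.
  Column 1 already contains {3, 4, 5, 6, 9}.
  Its 3×3 block (box 7) already contains {1, 3, 4, 5, 7, 9}.
  The only value from 1–9 not eliminated is 8, so r9c1 = 8.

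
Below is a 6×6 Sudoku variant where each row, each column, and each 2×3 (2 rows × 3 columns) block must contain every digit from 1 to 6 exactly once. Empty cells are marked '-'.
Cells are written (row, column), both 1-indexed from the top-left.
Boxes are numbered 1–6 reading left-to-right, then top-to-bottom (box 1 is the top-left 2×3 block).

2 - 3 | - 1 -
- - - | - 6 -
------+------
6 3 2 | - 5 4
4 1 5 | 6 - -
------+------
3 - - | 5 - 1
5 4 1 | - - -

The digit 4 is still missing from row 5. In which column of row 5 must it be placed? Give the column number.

5

Consider where 4 can go in row 5.
(5,2) is out (column 2 already has a 4).
(5,3) is out (box 5 already has a 4).
So the only cell in row 5 that can hold 4 is (5,5).
That is column 5.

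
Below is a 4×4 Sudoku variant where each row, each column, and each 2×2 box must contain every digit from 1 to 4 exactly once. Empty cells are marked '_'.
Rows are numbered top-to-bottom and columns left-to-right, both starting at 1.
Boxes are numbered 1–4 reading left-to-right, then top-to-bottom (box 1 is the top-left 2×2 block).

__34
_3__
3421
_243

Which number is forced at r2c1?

Cell r2c1 itself could take any of {1, 2, 4} by direct elimination.
Consider where 4 can go in box 1.
r1c1 is out (row 1 already has a 4).
r1c2 is out (row 1 already has a 4).
So the only cell in box 1 that can hold 4 is r2c1.
Therefore r2c1 = 4.

4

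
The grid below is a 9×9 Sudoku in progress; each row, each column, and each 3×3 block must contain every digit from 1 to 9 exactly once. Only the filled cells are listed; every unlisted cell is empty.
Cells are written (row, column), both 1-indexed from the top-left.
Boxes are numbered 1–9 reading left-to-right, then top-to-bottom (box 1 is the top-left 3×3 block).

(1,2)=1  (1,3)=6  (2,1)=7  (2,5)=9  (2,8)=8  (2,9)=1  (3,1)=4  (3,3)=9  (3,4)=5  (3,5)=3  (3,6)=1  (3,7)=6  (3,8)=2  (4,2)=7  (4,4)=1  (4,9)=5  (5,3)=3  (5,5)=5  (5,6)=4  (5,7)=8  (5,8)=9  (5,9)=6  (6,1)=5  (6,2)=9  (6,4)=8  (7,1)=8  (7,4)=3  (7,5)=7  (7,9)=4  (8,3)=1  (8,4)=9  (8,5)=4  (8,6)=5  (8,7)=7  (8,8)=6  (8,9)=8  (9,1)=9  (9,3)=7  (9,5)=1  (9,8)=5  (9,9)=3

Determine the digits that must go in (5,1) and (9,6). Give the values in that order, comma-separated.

For (5,1):
  Consider where 1 can go in row 5.
  (5,2) is out (column 2 already has a 1).
  (5,4) is out (column 4 already has a 1).
  So the only cell in row 5 that can hold 1 is (5,1).
  So (5,1) = 1.
For (9,6):
  Consider where 8 can go in row 9.
  (9,2) is out (box 7 already has a 8).
  (9,4) is out (column 4 already has a 8).
  (9,7) is out (column 7 already has a 8).
  So the only cell in row 9 that can hold 8 is (9,6).
  So (9,6) = 8.

1,8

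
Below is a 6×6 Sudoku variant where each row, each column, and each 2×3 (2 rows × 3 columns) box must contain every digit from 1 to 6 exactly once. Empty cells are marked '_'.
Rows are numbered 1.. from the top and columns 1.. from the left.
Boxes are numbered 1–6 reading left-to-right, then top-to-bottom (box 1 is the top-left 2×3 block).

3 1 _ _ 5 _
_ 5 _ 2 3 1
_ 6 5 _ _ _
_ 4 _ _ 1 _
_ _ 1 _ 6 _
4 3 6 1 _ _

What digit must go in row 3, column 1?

Cell row 3, column 1 itself could take any of {1, 2} by direct elimination.
Consider where 1 can go in row 3.
row 3, column 4 is out (column 4 already has a 1).
row 3, column 5 is out (column 5 already has a 1).
row 3, column 6 is out (column 6 already has a 1).
So the only cell in row 3 that can hold 1 is row 3, column 1.
Therefore row 3, column 1 = 1.

1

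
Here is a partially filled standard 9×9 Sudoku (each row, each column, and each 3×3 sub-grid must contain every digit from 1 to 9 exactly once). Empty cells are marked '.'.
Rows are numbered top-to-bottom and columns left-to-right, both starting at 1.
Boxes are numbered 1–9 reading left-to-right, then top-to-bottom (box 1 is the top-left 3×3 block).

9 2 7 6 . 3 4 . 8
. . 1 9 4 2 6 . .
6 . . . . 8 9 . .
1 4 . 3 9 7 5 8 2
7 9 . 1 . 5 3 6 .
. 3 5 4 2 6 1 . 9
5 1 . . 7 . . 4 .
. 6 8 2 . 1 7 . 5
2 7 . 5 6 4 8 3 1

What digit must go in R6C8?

Row 6 already contains {1, 2, 3, 4, 5, 6, 9}.
Column 8 already contains {3, 4, 6, 8}.
Its 3×3 block (box 6) already contains {1, 2, 3, 5, 6, 8, 9}.
The only value from 1–9 not eliminated is 7, so R6C8 = 7.

7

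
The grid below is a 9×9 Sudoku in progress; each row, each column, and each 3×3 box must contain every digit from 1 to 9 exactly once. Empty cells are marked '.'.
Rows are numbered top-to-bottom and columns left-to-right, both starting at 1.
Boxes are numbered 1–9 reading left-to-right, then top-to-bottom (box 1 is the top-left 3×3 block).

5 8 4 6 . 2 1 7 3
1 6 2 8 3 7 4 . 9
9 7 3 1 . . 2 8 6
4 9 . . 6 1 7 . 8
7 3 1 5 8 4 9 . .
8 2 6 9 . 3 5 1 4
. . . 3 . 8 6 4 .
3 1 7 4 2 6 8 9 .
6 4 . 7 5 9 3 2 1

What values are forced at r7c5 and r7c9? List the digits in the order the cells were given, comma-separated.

For r7c5:
  Row 7 already contains {3, 4, 6, 8}.
  Column 5 already contains {2, 3, 5, 6, 8}.
  Its 3×3 block (box 8) already contains {2, 3, 4, 5, 6, 7, 8, 9}.
  The only value from 1–9 not eliminated is 1, so r7c5 = 1.
For r7c9:
  Consider where 7 can go in box 9.
  r8c9 is out (row 8 already has a 7).
  So the only cell in box 9 that can hold 7 is r7c9.
  So r7c9 = 7.

1,7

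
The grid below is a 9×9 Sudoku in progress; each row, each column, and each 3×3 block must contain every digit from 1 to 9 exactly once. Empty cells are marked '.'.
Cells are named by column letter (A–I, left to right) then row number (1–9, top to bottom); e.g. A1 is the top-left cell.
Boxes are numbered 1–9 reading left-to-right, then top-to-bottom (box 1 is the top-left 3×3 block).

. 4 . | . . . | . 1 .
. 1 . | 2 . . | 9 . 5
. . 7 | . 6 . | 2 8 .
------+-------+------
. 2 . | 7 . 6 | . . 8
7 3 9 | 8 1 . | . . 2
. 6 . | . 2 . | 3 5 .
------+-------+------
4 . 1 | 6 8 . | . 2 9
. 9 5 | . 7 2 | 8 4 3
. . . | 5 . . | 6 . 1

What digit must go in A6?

Cell A6 itself could take any of {1, 8} by direct elimination.
Consider where 1 can go in row 6.
C6 is out (column C already has a 1).
D6 is out (box 5 already has a 1).
F6 is out (box 5 already has a 1).
I6 is out (column I already has a 1).
So the only cell in row 6 that can hold 1 is A6.
Therefore A6 = 1.

1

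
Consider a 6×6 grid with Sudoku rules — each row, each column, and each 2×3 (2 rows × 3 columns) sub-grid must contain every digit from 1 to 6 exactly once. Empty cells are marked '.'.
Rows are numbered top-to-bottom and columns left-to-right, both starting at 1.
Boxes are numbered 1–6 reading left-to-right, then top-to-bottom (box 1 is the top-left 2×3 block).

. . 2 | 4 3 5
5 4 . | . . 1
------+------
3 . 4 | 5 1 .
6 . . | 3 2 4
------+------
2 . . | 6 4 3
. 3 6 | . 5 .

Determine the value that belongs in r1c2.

6

Cell r1c2 itself could take any of {1, 6} by direct elimination.
Consider where 6 can go in box 1.
r1c1 is out (column 1 already has a 6).
r2c3 is out (column 3 already has a 6).
So the only cell in box 1 that can hold 6 is r1c2.
Therefore r1c2 = 6.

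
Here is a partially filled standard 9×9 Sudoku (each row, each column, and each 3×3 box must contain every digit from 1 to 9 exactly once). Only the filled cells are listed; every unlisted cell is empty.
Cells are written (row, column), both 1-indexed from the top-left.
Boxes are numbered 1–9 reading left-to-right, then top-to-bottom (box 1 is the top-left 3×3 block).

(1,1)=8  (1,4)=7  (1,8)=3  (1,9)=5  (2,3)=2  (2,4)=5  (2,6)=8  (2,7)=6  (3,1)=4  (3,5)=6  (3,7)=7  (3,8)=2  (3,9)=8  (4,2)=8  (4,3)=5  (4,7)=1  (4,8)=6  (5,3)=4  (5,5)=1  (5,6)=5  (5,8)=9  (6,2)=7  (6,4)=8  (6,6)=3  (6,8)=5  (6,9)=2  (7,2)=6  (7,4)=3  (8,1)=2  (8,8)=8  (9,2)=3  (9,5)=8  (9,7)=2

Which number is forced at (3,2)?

5

Cell (3,2) itself could take any of {1, 5, 9} by direct elimination.
Consider where 5 can go in row 3.
(3,3) is out (column 3 already has a 5).
(3,4) is out (column 4 already has a 5).
(3,6) is out (column 6 already has a 5).
So the only cell in row 3 that can hold 5 is (3,2).
Therefore (3,2) = 5.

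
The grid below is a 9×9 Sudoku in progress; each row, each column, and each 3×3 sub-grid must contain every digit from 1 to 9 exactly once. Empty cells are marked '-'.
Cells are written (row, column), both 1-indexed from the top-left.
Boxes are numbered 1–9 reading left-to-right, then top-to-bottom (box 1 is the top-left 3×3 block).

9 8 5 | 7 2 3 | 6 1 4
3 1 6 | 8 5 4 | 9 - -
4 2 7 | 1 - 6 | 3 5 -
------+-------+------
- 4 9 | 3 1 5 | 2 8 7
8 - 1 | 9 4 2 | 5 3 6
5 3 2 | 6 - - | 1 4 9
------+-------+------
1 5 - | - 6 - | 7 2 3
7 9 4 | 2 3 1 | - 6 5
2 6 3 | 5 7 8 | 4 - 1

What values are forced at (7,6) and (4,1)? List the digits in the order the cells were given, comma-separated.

9,6

For (7,6):
  Row 7 already contains {1, 2, 3, 5, 6, 7}.
  Column 6 already contains {1, 2, 3, 4, 5, 6, 8}.
  Its 3×3 block (box 8) already contains {1, 2, 3, 5, 6, 7, 8}.
  The only value from 1–9 not eliminated is 9, so (7,6) = 9.
For (4,1):
  Row 4 already contains {1, 2, 3, 4, 5, 7, 8, 9}.
  Column 1 already contains {1, 2, 3, 4, 5, 7, 8, 9}.
  Its 3×3 block (box 4) already contains {1, 2, 3, 4, 5, 8, 9}.
  The only value from 1–9 not eliminated is 6, so (4,1) = 6.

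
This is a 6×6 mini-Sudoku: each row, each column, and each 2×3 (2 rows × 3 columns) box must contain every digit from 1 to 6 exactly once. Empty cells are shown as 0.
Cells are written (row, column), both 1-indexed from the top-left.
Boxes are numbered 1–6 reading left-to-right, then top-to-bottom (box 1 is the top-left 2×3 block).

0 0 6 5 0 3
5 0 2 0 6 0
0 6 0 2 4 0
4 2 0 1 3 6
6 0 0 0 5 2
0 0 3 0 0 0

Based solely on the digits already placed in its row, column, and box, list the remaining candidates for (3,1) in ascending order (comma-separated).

Row 3 already contains {2, 4, 6}.
Column 1 already contains {4, 5, 6}.
Its 2×3 block (box 3) already contains {2, 4, 6}.
Removing those from 1–6 leaves {1, 3} as the candidates for (3,1).

1,3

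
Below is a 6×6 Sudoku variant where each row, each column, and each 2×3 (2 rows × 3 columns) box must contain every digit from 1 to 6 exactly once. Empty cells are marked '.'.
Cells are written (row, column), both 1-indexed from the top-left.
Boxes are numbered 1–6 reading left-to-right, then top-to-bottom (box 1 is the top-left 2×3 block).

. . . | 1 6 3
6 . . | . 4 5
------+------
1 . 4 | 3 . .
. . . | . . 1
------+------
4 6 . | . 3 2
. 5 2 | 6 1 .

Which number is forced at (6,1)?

Row 6 already contains {1, 2, 5, 6}.
Column 1 already contains {1, 4, 6}.
Its 2×3 block (box 5) already contains {2, 4, 5, 6}.
The only value from 1–6 not eliminated is 3, so (6,1) = 3.

3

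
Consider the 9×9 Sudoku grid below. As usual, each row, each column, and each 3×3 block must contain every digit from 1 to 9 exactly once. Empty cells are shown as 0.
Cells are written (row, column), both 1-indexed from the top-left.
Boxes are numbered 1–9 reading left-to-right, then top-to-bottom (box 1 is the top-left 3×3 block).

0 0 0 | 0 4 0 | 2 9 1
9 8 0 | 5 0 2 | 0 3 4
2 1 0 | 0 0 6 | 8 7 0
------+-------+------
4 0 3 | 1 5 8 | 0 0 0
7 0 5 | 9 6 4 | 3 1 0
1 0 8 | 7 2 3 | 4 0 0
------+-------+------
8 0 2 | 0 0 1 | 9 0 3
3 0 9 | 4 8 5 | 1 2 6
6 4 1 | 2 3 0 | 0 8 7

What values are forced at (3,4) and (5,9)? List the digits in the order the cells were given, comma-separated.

3,8

For (3,4):
  Row 3 already contains {1, 2, 6, 7, 8}.
  Column 4 already contains {1, 2, 4, 5, 7, 9}.
  Its 3×3 block (box 2) already contains {2, 4, 5, 6}.
  The only value from 1–9 not eliminated is 3, so (3,4) = 3.
For (5,9):
  Consider where 8 can go in row 5.
  (5,2) is out (column 2 already has a 8).
  So the only cell in row 5 that can hold 8 is (5,9).
  So (5,9) = 8.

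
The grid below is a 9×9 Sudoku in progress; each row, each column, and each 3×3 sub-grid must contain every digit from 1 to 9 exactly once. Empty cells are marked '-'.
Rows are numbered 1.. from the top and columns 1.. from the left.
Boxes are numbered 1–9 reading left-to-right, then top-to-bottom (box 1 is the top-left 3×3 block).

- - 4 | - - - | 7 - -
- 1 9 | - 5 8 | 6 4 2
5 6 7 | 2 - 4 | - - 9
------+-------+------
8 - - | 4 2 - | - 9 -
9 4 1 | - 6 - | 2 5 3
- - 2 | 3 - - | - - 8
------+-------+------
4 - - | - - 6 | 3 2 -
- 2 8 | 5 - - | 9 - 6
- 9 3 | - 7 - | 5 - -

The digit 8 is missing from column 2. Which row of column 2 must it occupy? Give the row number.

Consider where 8 can go in column 2.
row 4, column 2 is out (row 4 already has a 8).
row 6, column 2 is out (row 6 already has a 8).
row 7, column 2 is out (box 7 already has a 8).
So the only cell in column 2 that can hold 8 is row 1, column 2.
That is row 1.

1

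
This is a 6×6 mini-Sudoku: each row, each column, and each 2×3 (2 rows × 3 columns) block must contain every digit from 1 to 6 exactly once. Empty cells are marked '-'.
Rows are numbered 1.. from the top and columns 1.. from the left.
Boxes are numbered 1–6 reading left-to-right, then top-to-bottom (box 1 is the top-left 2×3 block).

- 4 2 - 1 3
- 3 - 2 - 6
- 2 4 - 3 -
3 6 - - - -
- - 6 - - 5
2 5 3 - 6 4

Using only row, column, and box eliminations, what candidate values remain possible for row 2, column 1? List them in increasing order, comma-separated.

Row 2 already contains {2, 3, 6}.
Column 1 already contains {2, 3}.
Its 2×3 block (box 1) already contains {2, 3, 4}.
Removing those from 1–6 leaves {1, 5} as the candidates for row 2, column 1.

1,5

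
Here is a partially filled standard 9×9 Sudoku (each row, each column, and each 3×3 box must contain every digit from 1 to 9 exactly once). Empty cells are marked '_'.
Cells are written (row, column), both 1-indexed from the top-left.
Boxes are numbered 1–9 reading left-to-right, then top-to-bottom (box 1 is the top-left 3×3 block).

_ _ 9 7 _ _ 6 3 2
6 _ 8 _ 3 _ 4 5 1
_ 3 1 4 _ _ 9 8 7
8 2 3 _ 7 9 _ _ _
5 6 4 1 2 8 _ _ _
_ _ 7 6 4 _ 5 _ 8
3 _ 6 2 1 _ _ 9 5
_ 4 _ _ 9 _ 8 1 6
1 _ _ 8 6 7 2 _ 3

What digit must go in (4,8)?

Cell (4,8) itself could take any of {4, 6} by direct elimination.
Consider where 6 can go in row 4.
(4,4) is out (column 4 already has a 6).
(4,7) is out (column 7 already has a 6).
(4,9) is out (column 9 already has a 6).
So the only cell in row 4 that can hold 6 is (4,8).
Therefore (4,8) = 6.

6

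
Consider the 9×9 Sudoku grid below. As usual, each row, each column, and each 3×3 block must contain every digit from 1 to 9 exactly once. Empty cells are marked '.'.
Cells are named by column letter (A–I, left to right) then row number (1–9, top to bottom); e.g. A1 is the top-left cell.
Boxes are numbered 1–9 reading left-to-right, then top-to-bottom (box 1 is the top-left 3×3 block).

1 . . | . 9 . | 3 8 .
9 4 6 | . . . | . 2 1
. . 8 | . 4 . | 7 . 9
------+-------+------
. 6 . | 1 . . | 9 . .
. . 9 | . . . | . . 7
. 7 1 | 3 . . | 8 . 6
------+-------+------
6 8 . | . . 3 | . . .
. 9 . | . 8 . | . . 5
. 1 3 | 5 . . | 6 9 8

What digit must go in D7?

Cell D7 itself could take any of {2, 4, 7, 9} by direct elimination.
Consider where 9 can go in row 7.
C7 is out (column C already has a 9).
E7 is out (column E already has a 9).
G7 is out (column G already has a 9).
H7 is out (column H already has a 9).
I7 is out (column I already has a 9).
So the only cell in row 7 that can hold 9 is D7.
Therefore D7 = 9.

9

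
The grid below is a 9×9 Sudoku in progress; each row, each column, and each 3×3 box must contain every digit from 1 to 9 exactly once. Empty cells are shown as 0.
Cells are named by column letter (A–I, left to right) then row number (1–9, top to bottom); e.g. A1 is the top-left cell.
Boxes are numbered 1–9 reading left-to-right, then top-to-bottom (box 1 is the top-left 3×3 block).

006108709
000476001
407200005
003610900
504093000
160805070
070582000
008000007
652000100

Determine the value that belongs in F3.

9

Row 3 already contains {2, 4, 5, 7}.
Column F already contains {2, 3, 5, 6, 8}.
Its 3×3 block (box 2) already contains {1, 2, 4, 6, 7, 8}.
The only value from 1–9 not eliminated is 9, so F3 = 9.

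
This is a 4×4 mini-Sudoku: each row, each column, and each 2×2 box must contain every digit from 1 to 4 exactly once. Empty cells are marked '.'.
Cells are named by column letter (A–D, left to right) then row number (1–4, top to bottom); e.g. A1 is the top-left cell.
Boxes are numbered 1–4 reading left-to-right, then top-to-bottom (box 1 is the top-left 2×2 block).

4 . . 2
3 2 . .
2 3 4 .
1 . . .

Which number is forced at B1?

Row 1 already contains {2, 4}.
Column B already contains {2, 3}.
Its 2×2 block (box 1) already contains {2, 3, 4}.
The only value from 1–4 not eliminated is 1, so B1 = 1.

1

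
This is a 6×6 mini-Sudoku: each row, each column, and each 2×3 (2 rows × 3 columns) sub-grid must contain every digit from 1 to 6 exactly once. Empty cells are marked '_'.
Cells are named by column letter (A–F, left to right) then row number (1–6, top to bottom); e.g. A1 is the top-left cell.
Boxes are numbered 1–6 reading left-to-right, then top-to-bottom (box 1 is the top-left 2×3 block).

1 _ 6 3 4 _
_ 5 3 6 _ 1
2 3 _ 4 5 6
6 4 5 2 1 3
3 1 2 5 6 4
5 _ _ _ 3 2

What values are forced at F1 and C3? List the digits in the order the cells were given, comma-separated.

For F1:
  Row 1 already contains {1, 3, 4, 6}.
  Column F already contains {1, 2, 3, 4, 6}.
  Its 2×3 block (box 2) already contains {1, 3, 4, 6}.
  The only value from 1–6 not eliminated is 5, so F1 = 5.
For C3:
  Row 3 already contains {2, 3, 4, 5, 6}.
  Column C already contains {2, 3, 5, 6}.
  Its 2×3 block (box 3) already contains {2, 3, 4, 5, 6}.
  The only value from 1–6 not eliminated is 1, so C3 = 1.

5,1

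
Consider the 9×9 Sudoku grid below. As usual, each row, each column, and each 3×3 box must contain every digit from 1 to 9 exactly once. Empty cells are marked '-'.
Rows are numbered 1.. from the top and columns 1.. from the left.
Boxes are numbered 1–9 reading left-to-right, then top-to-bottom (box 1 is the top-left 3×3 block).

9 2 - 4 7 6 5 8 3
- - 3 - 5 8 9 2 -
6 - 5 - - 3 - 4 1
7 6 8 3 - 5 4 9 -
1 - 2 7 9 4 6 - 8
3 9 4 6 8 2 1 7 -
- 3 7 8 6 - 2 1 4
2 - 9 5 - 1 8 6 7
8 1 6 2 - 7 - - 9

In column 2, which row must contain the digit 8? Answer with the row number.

3

Consider where 8 can go in column 2.
row 2, column 2 is out (row 2 already has a 8).
row 5, column 2 is out (row 5 already has a 8).
row 8, column 2 is out (row 8 already has a 8).
So the only cell in column 2 that can hold 8 is row 3, column 2.
That is row 3.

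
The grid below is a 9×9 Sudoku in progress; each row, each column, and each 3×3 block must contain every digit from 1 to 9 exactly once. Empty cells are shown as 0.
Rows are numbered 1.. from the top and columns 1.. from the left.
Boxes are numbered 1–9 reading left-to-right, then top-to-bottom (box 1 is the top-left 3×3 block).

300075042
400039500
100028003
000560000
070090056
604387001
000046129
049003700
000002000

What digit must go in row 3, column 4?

4

Cell row 3, column 4 itself could take any of {4, 6} by direct elimination.
Consider where 4 can go in box 2.
row 1, column 4 is out (row 1 already has a 4).
row 2, column 4 is out (row 2 already has a 4).
So the only cell in box 2 that can hold 4 is row 3, column 4.
Therefore row 3, column 4 = 4.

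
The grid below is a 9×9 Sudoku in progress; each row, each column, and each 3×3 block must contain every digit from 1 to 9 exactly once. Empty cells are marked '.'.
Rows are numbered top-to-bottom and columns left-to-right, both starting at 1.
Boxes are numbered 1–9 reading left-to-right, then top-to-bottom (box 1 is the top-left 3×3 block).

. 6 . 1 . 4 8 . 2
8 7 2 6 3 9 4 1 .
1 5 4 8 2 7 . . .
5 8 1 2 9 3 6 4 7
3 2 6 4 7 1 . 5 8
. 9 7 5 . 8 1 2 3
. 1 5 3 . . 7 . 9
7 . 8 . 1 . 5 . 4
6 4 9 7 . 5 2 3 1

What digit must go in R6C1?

4

Row 6 already contains {1, 2, 3, 5, 7, 8, 9}.
Column 1 already contains {1, 3, 5, 6, 7, 8}.
Its 3×3 block (box 4) already contains {1, 2, 3, 5, 6, 7, 8, 9}.
The only value from 1–9 not eliminated is 4, so R6C1 = 4.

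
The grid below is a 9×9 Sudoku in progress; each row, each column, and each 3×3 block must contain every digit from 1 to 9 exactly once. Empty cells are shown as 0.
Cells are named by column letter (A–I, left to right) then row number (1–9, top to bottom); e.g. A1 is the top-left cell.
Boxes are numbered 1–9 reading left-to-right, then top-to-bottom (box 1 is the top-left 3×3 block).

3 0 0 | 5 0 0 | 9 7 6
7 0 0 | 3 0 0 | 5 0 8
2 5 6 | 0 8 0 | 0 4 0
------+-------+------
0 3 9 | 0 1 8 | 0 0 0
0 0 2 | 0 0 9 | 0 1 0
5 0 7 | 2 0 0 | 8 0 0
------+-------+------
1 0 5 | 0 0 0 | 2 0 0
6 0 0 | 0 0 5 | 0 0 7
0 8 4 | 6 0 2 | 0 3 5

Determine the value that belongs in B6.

Cell B6 itself could take any of {1, 4, 6} by direct elimination.
Consider where 1 can go in box 4.
A4 is out (row 4 already has a 1).
A5 is out (row 5 already has a 1).
B5 is out (row 5 already has a 1).
So the only cell in box 4 that can hold 1 is B6.
Therefore B6 = 1.

1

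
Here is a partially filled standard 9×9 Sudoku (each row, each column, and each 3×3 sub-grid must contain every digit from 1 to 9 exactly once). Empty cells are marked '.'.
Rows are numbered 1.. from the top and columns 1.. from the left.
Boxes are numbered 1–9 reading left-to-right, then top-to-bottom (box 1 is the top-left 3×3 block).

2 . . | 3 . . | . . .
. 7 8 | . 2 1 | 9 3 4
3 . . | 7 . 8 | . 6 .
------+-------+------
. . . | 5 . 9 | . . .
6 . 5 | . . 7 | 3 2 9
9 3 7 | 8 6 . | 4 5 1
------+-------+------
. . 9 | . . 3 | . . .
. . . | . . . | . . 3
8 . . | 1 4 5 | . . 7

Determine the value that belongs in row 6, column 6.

Row 6 already contains {1, 3, 4, 5, 6, 7, 8, 9}.
Column 6 already contains {1, 3, 5, 7, 8, 9}.
Its 3×3 block (box 5) already contains {5, 6, 7, 8, 9}.
The only value from 1–9 not eliminated is 2, so row 6, column 6 = 2.

2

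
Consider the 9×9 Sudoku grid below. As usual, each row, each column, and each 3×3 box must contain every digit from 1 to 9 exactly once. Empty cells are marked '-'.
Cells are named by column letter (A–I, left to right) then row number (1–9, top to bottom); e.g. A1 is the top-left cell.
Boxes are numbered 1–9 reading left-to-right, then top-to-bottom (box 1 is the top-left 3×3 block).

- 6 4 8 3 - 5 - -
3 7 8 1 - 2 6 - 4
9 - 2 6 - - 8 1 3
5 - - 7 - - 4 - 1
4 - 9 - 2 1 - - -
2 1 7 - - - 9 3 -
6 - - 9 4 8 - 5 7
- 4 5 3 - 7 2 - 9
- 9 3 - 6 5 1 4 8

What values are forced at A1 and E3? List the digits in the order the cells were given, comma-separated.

1,7

For A1:
  Row 1 already contains {3, 4, 5, 6, 8}.
  Column A already contains {2, 3, 4, 5, 6, 9}.
  Its 3×3 block (box 1) already contains {2, 3, 4, 6, 7, 8, 9}.
  The only value from 1–9 not eliminated is 1, so A1 = 1.
For E3:
  Consider where 7 can go in row 3.
  B3 is out (column B already has a 7).
  F3 is out (column F already has a 7).
  So the only cell in row 3 that can hold 7 is E3.
  So E3 = 7.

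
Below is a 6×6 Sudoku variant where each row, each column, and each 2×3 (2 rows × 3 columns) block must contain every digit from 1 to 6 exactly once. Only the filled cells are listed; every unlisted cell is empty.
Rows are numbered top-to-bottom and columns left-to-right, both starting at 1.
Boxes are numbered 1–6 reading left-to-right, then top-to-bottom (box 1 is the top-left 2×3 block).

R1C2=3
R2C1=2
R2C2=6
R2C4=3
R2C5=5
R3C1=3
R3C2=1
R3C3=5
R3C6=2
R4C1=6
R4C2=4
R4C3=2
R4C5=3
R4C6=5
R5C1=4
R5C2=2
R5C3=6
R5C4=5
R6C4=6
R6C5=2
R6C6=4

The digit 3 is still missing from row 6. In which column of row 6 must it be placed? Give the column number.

3

Consider where 3 can go in row 6.
R6C1 is out (column 1 already has a 3).
R6C2 is out (column 2 already has a 3).
So the only cell in row 6 that can hold 3 is R6C3.
That is column 3.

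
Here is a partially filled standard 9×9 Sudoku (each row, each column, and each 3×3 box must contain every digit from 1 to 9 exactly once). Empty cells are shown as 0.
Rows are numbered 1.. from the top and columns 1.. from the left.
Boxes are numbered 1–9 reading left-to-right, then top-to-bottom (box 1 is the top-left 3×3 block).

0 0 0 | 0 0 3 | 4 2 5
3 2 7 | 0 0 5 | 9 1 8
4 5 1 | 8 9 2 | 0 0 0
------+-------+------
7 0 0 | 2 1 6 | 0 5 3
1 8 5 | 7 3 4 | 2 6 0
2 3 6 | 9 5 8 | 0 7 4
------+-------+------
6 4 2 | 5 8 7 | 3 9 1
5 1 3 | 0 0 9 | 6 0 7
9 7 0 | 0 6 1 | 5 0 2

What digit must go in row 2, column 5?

Row 2 already contains {1, 2, 3, 5, 7, 8, 9}.
Column 5 already contains {1, 3, 5, 6, 8, 9}.
Its 3×3 block (box 2) already contains {2, 3, 5, 8, 9}.
The only value from 1–9 not eliminated is 4, so row 2, column 5 = 4.

4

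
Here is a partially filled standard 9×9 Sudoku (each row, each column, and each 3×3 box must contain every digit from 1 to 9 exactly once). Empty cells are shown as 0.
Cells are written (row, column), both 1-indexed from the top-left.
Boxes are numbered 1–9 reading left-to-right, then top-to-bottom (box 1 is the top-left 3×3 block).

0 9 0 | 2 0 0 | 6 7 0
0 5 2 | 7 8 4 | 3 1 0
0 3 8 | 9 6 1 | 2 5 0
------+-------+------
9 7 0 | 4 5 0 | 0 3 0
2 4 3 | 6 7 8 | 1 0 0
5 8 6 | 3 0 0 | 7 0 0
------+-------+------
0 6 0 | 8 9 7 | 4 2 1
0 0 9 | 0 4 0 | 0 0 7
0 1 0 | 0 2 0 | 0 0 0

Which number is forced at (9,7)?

9

Cell (9,7) itself could take any of {5, 8, 9} by direct elimination.
Consider where 9 can go in column 7.
(4,7) is out (row 4 already has a 9).
(8,7) is out (row 8 already has a 9).
So the only cell in column 7 that can hold 9 is (9,7).
Therefore (9,7) = 9.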